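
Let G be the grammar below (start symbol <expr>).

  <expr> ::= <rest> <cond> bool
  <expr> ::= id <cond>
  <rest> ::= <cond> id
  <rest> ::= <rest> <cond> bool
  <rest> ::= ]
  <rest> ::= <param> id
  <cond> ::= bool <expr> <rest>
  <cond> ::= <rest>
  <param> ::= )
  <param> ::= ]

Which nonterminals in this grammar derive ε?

{ } (none)

No nonterminal has an empty production or an RHS whose symbols are all nullable.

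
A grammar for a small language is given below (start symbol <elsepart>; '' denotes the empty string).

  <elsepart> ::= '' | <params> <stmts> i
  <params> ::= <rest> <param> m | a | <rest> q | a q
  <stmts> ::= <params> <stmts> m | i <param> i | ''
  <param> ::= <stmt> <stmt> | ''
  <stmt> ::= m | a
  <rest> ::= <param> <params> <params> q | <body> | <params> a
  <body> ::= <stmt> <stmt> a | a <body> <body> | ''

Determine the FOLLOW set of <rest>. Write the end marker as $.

{ a, m, q }

In <params> ::= <rest> <param> m: add FIRST(<param> m) = { a, m }.
In <params> ::= <rest> q: add FIRST(q) = { q }.
Union: FOLLOW(<rest>) = { a, m, q }.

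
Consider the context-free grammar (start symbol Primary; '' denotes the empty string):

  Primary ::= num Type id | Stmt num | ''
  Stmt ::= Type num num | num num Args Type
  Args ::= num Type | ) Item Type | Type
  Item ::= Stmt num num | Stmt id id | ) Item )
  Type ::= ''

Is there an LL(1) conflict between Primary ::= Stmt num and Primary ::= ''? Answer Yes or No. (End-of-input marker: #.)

FIRST(Stmt num) = { num } and FIRST('') = { '' }.
The second is nullable but FOLLOW(Primary) = { # } is disjoint from FIRST of the first.

No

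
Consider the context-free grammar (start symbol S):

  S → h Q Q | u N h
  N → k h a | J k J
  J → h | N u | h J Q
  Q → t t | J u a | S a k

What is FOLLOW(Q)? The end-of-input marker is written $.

{ $, a, h, k, t, u }

In S → h Q Q: add FIRST(Q) = { h, k, t, u }.
In S → h Q Q: Q is at the end, add FOLLOW(S) = { $, a }.
In J → h J Q: Q is at the end, add FOLLOW(J) = { h, k, t, u }.
Union: FOLLOW(Q) = { $, a, h, k, t, u }.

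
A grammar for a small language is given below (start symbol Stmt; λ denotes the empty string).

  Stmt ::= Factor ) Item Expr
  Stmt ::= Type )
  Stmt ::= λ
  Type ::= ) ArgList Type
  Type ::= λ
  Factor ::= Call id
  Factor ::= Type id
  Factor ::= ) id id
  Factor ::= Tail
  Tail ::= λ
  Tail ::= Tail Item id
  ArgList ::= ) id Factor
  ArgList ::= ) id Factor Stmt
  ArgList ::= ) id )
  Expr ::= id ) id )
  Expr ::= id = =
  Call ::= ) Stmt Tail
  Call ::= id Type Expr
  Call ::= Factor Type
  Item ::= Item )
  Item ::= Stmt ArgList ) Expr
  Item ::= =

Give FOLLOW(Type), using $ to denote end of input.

In Stmt ::= Type ): add FIRST()) = { ) }.
In Type ::= ) ArgList Type: Type is at the end, add FOLLOW(Type) = { ), id }.
In Factor ::= Type id: add FIRST(id) = { id }.
In Call ::= id Type Expr: add FIRST(Expr) = { id }.
In Call ::= Factor Type: Type is at the end, add FOLLOW(Call) = { id }.
Union: FOLLOW(Type) = { ), id }.

{ ), id }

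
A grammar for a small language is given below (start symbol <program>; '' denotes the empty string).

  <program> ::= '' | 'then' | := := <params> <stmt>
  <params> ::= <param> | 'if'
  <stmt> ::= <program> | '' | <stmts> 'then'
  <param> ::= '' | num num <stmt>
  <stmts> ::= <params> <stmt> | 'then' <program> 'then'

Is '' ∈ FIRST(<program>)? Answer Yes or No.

Yes

<program> has an ''-production, so <program> ⇒ ''.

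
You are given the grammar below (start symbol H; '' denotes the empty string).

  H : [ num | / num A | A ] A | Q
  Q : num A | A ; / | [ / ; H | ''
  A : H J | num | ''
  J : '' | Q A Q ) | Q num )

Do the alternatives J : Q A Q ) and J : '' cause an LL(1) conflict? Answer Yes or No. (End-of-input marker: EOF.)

Yes

FIRST(Q A Q )) = { ), /, ;, [, ], num } and FIRST('') = { '' }.
The second alternative is nullable and FOLLOW(J) = { EOF, ), /, ;, [, ], num } shares ) with FIRST of the first — conflict.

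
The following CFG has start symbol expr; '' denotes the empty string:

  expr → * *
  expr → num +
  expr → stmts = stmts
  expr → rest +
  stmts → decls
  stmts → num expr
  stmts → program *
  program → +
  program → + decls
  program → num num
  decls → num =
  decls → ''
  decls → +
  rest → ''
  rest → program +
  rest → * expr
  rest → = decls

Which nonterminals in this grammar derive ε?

Directly nullable (have an ''-production): decls, rest.
stmts → decls with every symbol nullable, so stmts is nullable.
No other nonterminal has a production whose RHS symbols are all nullable.

{ decls, rest, stmts }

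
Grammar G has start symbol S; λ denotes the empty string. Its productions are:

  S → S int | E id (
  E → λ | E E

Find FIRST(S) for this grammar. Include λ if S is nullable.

From S → S int: add FIRST(S) = { id }.
From S → E id (: E nullable, take FIRST(E) ∪ {id} = { id }.
Union: FIRST(S) = { id }.

{ id }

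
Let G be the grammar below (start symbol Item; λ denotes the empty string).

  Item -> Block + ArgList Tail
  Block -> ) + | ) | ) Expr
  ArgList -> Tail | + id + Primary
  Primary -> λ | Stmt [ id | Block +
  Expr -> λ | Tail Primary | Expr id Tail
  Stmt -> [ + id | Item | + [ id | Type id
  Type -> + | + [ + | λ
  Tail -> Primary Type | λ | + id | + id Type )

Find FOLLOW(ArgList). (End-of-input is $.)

In Item -> Block + ArgList Tail: add FIRST(Tail)\{λ} = { ), +, [, id }.
  Since Tail is nullable, also add FOLLOW(Item) = { $, [ }.
Union: FOLLOW(ArgList) = { $, ), +, [, id }.

{ $, ), +, [, id }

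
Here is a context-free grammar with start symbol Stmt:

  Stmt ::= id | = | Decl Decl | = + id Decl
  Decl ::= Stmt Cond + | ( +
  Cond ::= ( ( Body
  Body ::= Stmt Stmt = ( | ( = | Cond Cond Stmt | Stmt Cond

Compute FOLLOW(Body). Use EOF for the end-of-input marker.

{ (, +, =, id }

In Cond ::= ( ( Body: Body is at the end, add FOLLOW(Cond) = { (, +, =, id }.
Union: FOLLOW(Body) = { (, +, =, id }.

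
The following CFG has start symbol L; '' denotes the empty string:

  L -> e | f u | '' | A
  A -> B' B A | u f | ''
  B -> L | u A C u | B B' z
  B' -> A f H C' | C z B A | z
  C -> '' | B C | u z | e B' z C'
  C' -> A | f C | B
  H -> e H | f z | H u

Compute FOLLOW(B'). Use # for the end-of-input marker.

In A -> B' B A: add FIRST(B A)\{''} = { e, f, u, z }.
  Since B A is nullable, also add FOLLOW(A) = { #, e, f, u, z }.
In B -> B B' z: add FIRST(z) = { z }.
In C -> e B' z C': add FIRST(z C') = { z }.
Union: FOLLOW(B') = { #, e, f, u, z }.

{ #, e, f, u, z }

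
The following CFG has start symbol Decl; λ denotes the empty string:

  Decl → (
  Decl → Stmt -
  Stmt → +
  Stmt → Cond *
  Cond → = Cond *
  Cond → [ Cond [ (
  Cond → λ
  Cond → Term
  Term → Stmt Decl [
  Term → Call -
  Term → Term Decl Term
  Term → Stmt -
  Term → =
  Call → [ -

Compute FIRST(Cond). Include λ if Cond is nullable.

Cond → = Cond * contributes {=}.
Cond → [ Cond [ ( contributes {[}.
Cond → λ contributes λ.
From Cond → Term: add FIRST(Term) = { *, +, =, [ }.
Union: FIRST(Cond) = { *, +, =, [, λ }.

{ *, +, =, [, λ }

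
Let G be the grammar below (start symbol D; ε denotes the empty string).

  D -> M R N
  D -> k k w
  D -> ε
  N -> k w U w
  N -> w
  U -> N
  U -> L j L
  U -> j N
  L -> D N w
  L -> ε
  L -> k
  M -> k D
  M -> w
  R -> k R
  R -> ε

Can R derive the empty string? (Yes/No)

R has an ε-production, so R ⇒ ε.

Yes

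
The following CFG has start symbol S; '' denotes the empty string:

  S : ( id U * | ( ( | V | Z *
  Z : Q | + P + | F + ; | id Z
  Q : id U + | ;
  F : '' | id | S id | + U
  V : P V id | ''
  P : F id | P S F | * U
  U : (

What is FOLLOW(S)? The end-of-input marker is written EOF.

{ EOF, (, *, +, ;, id }

S is the start symbol, so EOF ∈ FOLLOW(S).
In F : S id: add FIRST(id) = { id }.
In P : P S F: add FIRST(F)\{''} = { (, *, +, ;, id }.
  Since F is nullable, also add FOLLOW(P) = { (, *, +, ;, id }.
Union: FOLLOW(S) = { EOF, (, *, +, ;, id }.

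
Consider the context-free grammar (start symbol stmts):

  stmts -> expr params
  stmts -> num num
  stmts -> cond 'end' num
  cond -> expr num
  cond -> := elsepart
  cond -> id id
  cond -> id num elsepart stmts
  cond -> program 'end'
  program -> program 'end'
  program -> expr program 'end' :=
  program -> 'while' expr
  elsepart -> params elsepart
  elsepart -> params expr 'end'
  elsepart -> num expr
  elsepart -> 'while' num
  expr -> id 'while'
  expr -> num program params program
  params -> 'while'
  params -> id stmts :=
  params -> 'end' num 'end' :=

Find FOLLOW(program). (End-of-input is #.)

{ 'end', 'while', :=, id, num }

In cond -> program 'end': add FIRST('end') = { 'end' }.
In program -> program 'end': add FIRST('end') = { 'end' }.
In program -> expr program 'end' :=: add FIRST('end' :=) = { 'end' }.
In expr -> num program params program: add FIRST(params program) = { 'end', 'while', id }.
In expr -> num program params program: program is at the end, add FOLLOW(expr) = { 'end', 'while', :=, id, num }.
Union: FOLLOW(program) = { 'end', 'while', :=, id, num }.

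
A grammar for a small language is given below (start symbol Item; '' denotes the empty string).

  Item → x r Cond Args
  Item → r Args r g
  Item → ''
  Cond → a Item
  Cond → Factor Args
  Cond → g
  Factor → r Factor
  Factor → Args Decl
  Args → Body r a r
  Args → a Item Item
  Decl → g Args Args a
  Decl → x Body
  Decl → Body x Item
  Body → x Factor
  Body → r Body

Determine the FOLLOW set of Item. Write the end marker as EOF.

Item is the start symbol, so EOF ∈ FOLLOW(Item).
In Cond → a Item: Item is at the end, add FOLLOW(Cond) = { a, r, x }.
In Args → a Item Item: add FIRST(Item)\{''} = { r, x }.
  Since Item is nullable, also add FOLLOW(Args) = { EOF, a, g, r, x }.
In Args → a Item Item: Item is at the end, add FOLLOW(Args) = { EOF, a, g, r, x }.
In Decl → Body x Item: Item is at the end, add FOLLOW(Decl) = { a, r, x }.
Union: FOLLOW(Item) = { EOF, a, g, r, x }.

{ EOF, a, g, r, x }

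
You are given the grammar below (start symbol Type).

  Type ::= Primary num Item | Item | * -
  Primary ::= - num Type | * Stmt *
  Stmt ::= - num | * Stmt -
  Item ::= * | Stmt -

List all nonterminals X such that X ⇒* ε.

{ } (none)

No nonterminal has an empty production or an RHS whose symbols are all nullable.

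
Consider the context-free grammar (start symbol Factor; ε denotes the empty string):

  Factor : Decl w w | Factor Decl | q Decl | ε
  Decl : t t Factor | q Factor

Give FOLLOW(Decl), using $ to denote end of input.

{ $, q, t, w }

In Factor : Decl w w: add FIRST(w w) = { w }.
In Factor : Factor Decl: Decl is at the end, add FOLLOW(Factor) = { $, q, t, w }.
In Factor : q Decl: Decl is at the end, add FOLLOW(Factor) = { $, q, t, w }.
Union: FOLLOW(Decl) = { $, q, t, w }.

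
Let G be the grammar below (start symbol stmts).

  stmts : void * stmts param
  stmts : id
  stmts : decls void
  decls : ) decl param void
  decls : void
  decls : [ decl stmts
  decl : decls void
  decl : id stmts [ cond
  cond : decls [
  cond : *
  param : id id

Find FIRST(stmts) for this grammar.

stmts : void * stmts param contributes {void}.
stmts : id contributes {id}.
From stmts : decls void: add FIRST(decls) = { ), [, void }.
Union: FIRST(stmts) = { ), [, id, void }.

{ ), [, id, void }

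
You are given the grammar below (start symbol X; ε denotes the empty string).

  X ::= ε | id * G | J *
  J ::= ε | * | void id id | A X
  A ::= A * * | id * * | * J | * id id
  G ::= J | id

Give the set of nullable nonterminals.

{ G, J, X }

Directly nullable (have an ε-production): X, J.
G ::= J with every symbol nullable, so G is nullable.
No other nonterminal has a production whose RHS symbols are all nullable.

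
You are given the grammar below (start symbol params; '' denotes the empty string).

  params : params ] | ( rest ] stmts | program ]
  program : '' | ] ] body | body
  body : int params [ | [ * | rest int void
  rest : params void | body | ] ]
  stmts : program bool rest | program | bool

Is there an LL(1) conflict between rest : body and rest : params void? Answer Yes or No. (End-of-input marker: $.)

FIRST(body) = { (, [, ], int } and FIRST(params void) = { (, [, ], int }.
Both contain (, so the two alternatives are not disjoint — LL(1) conflict.

Yes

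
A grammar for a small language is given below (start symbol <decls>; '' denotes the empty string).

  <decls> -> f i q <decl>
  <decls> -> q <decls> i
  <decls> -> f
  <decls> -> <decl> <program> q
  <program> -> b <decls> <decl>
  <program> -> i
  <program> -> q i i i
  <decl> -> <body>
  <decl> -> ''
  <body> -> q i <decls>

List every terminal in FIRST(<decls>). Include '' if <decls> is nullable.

{ b, f, i, q }

<decls> -> f i q <decl> contributes {f}.
<decls> -> q <decls> i contributes {q}.
<decls> -> f contributes {f}.
From <decls> -> <decl> <program> q: <decl> nullable, take FIRST(<decl>) ∪ FIRST(<program>) = { b, i, q }.
Union: FIRST(<decls>) = { b, f, i, q }.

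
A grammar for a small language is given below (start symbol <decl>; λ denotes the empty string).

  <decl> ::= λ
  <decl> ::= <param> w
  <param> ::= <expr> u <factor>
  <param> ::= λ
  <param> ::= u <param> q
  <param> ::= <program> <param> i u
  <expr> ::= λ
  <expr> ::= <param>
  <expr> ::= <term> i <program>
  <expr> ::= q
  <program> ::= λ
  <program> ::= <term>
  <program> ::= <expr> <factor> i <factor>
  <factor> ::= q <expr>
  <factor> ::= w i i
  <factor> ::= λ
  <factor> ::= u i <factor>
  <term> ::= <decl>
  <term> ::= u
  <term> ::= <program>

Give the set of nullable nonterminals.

{ <decl>, <expr>, <factor>, <param>, <program>, <term> }

Directly nullable (have an λ-production): <decl>, <param>, <expr>, <program>, <factor>.
<term> ::= <decl> with every symbol nullable, so <term> is nullable.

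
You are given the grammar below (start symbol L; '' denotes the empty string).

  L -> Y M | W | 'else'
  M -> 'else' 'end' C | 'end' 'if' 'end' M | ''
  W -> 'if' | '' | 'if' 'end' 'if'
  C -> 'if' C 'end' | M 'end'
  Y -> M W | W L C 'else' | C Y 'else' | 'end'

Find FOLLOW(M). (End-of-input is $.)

{ $, 'else', 'end', 'if' }

In L -> Y M: M is at the end, add FOLLOW(L) = { $, 'else', 'end', 'if' }.
In M -> 'end' 'if' 'end' M: M is at the end, add FOLLOW(M) = { $, 'else', 'end', 'if' }.
In C -> M 'end': add FIRST('end') = { 'end' }.
In Y -> M W: add FIRST(W)\{''} = { 'if' }.
  Since W is nullable, also add FOLLOW(Y) = { $, 'else', 'end', 'if' }.
Union: FOLLOW(M) = { $, 'else', 'end', 'if' }.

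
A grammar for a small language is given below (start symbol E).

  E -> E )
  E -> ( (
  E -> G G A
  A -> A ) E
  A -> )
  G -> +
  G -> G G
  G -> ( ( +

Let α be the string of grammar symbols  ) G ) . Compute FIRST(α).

{ ) }

) is a terminal; add {)} and stop.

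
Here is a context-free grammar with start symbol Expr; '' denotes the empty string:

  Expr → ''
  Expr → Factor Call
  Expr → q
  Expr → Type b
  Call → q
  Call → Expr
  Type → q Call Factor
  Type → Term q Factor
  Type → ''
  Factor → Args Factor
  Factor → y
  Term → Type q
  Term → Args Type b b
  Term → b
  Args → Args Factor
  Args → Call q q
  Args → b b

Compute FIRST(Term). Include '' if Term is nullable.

From Term → Type q: Type nullable, take FIRST(Type) ∪ {q} = { b, q, y }.
From Term → Args Type b b: add FIRST(Args) = { b, q, y }.
Term → b contributes {b}.
Union: FIRST(Term) = { b, q, y }.

{ b, q, y }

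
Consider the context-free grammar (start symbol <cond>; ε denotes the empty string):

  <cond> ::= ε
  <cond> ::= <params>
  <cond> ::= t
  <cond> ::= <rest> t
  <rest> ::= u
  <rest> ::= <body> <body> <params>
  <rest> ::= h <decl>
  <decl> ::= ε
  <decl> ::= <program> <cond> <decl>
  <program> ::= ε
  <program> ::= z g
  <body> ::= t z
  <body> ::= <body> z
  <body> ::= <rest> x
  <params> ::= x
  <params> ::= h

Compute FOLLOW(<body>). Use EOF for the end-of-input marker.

{ h, t, u, x, z }

In <rest> ::= <body> <body> <params>: add FIRST(<body> <params>) = { h, t, u }.
In <rest> ::= <body> <body> <params>: add FIRST(<params>) = { h, x }.
In <body> ::= <body> z: add FIRST(z) = { z }.
Union: FOLLOW(<body>) = { h, t, u, x, z }.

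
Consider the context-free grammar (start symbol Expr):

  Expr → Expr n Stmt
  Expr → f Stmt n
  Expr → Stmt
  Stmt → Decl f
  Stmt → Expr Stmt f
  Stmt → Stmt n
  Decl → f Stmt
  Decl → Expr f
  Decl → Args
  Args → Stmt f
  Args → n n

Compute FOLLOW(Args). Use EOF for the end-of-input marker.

{ f }

In Decl → Args: Args is at the end, add FOLLOW(Decl) = { f }.
Union: FOLLOW(Args) = { f }.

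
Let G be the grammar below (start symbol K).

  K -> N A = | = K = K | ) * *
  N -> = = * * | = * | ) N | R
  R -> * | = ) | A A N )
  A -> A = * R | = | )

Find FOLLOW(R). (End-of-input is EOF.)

{ ), *, = }

In N -> R: R is at the end, add FOLLOW(N) = { ), = }.
In A -> A = * R: R is at the end, add FOLLOW(A) = { ), *, = }.
Union: FOLLOW(R) = { ), *, = }.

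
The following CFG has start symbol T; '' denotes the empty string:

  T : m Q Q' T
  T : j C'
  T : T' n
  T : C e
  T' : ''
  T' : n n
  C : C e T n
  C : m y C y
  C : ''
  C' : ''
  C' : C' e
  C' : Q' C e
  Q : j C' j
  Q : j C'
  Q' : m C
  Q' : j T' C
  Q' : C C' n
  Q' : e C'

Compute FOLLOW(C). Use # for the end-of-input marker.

In T : C e: add FIRST(e) = { e }.
In C : C e T n: add FIRST(e T n) = { e }.
In C : m y C y: add FIRST(y) = { y }.
In C' : Q' C e: add FIRST(e) = { e }.
In Q' : m C: C is at the end, add FOLLOW(Q') = { e, j, m, n }.
In Q' : j T' C: C is at the end, add FOLLOW(Q') = { e, j, m, n }.
In Q' : C C' n: add FIRST(C' n) = { e, j, m, n }.
Union: FOLLOW(C) = { e, j, m, n, y }.

{ e, j, m, n, y }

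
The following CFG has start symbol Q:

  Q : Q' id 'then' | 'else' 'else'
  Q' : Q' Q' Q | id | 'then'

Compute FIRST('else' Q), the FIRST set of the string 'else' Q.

{ 'else' }

'else' is a terminal; add {'else'} and stop.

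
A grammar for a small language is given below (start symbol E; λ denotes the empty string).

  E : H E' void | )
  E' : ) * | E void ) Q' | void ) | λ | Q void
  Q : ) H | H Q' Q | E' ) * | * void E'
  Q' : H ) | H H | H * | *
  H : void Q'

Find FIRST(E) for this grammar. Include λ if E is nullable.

From E : H E' void: add FIRST(H) = { void }.
E : ) contributes {)}.
Union: FIRST(E) = { ), void }.

{ ), void }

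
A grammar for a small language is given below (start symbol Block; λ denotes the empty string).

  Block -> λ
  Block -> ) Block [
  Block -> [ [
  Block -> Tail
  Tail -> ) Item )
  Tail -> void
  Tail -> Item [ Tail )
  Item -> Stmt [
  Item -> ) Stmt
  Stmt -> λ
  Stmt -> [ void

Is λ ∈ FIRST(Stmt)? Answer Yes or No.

Yes

Stmt has an λ-production, so Stmt ⇒ λ.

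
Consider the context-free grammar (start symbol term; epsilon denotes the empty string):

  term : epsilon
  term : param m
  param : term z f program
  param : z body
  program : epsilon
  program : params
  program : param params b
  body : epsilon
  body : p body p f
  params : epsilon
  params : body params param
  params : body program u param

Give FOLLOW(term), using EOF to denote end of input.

{ EOF, z }

term is the start symbol, so EOF ∈ FOLLOW(term).
In param : term z f program: add FIRST(z f program) = { z }.
Union: FOLLOW(term) = { EOF, z }.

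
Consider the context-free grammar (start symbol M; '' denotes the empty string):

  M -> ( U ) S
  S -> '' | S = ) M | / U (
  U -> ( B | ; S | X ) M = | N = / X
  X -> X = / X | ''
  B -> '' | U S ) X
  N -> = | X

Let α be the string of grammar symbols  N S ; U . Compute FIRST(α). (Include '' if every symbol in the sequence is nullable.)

Add FIRST(N)\{''} = { = }; N is nullable, continue.
Add FIRST(S)\{''} = { /, = }; S is nullable, continue.
; is a terminal; add {;} and stop.

{ /, ;, = }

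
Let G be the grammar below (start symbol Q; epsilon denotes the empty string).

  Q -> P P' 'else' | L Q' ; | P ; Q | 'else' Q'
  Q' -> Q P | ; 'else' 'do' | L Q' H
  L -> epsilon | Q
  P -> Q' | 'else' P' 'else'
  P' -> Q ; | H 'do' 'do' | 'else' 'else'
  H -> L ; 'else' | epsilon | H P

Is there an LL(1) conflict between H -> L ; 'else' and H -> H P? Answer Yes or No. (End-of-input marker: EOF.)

FIRST(L ; 'else') = { 'else', ; } and FIRST(H P) = { 'else', ; }.
Both contain 'else', so the two alternatives are not disjoint — LL(1) conflict.

Yes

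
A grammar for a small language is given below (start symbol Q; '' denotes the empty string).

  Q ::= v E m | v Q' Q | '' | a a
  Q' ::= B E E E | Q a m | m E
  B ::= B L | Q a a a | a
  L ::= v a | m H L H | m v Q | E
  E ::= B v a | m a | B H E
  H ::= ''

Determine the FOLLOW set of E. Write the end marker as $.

{ $, a, m, v }

In Q ::= v E m: add FIRST(m) = { m }.
In Q' ::= B E E E: add FIRST(E E) = { a, m, v }.
In Q' ::= B E E E: add FIRST(E) = { a, m, v }.
In Q' ::= B E E E: E is at the end, add FOLLOW(Q') = { $, a, m, v }.
In Q' ::= m E: E is at the end, add FOLLOW(Q') = { $, a, m, v }.
In L ::= E: E is at the end, add FOLLOW(L) = { a, m, v }.
In E ::= B H E: E is at the end, add FOLLOW(E) = { $, a, m, v }.
Union: FOLLOW(E) = { $, a, m, v }.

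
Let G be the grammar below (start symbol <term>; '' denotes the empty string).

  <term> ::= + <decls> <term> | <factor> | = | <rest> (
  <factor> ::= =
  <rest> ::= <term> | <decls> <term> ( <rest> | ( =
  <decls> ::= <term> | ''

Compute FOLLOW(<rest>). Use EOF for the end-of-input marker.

In <term> ::= <rest> (: add FIRST(() = { ( }.
In <rest> ::= <decls> <term> ( <rest>: <rest> is at the end, add FOLLOW(<rest>) = { ( }.
Union: FOLLOW(<rest>) = { ( }.

{ ( }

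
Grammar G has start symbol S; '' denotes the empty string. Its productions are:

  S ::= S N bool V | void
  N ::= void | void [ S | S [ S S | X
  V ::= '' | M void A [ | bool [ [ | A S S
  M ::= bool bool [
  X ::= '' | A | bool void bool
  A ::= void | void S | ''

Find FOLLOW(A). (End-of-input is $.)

{ [, bool, void }

In V ::= M void A [: add FIRST([) = { [ }.
In V ::= A S S: add FIRST(S S) = { void }.
In X ::= A: A is at the end, add FOLLOW(X) = { bool }.
Union: FOLLOW(A) = { [, bool, void }.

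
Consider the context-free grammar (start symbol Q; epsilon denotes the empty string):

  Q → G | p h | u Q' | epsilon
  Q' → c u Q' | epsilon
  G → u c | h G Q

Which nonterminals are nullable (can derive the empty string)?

Directly nullable (have an epsilon-production): Q, Q'.
No other nonterminal has a production whose RHS symbols are all nullable.

{ Q, Q' }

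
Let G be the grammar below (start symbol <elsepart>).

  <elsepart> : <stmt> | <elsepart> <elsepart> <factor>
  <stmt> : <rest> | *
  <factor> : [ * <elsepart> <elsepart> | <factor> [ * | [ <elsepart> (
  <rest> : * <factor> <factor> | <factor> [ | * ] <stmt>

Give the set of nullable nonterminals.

{ } (none)

No nonterminal has an empty production or an RHS whose symbols are all nullable.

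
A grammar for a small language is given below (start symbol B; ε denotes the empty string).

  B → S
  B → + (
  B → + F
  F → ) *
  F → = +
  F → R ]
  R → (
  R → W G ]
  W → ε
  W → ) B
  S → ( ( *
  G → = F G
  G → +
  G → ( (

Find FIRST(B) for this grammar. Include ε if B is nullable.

{ (, + }

From B → S: add FIRST(S) = { ( }.
B → + ( contributes {+}.
B → + F contributes {+}.
Union: FIRST(B) = { (, + }.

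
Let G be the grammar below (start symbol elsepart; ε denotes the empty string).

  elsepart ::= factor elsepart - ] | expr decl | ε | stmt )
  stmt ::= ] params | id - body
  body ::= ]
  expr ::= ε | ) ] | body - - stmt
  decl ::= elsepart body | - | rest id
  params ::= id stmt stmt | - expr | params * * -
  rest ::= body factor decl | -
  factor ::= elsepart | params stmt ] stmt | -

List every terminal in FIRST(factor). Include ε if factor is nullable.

From factor ::= elsepart: add FIRST(elsepart) = { ), -, ], id, ε } (including ε since elsepart is nullable).
From factor ::= params stmt ] stmt: add FIRST(params) = { -, id }.
factor ::= - contributes {-}.
Union: FIRST(factor) = { ), -, ], id, ε }.

{ ), -, ], id, ε }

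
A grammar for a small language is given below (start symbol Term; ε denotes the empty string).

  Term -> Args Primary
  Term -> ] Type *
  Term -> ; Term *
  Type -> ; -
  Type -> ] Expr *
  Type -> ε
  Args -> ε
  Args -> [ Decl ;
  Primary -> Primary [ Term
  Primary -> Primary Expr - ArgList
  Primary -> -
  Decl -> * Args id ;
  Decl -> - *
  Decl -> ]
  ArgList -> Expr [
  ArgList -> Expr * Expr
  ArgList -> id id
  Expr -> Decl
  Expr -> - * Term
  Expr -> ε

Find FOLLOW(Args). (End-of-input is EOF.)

In Term -> Args Primary: add FIRST(Primary) = { - }.
In Decl -> * Args id ;: add FIRST(id ;) = { id }.
Union: FOLLOW(Args) = { -, id }.

{ -, id }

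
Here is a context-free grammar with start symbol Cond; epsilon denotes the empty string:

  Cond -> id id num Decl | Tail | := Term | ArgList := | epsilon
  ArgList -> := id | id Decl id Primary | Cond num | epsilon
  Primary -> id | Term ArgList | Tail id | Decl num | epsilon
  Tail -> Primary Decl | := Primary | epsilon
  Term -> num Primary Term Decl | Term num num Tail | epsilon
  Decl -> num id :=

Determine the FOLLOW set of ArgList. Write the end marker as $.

{ $, :=, id, num }

In Cond -> ArgList :=: add FIRST(:=) = { := }.
In Primary -> Term ArgList: ArgList is at the end, add FOLLOW(Primary) = { $, :=, id, num }.
Union: FOLLOW(ArgList) = { $, :=, id, num }.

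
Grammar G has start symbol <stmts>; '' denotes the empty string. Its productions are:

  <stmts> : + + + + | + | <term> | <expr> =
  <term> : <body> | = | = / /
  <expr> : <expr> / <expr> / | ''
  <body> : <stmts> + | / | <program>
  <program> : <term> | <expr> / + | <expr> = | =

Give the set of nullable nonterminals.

Directly nullable (have an ''-production): <expr>.
No other nonterminal has a production whose RHS symbols are all nullable.

{ <expr> }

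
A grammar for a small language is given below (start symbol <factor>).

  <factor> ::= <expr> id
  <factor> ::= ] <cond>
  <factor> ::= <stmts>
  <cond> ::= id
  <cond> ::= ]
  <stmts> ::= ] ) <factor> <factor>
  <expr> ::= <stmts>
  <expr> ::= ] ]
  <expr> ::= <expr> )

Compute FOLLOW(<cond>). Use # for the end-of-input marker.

In <factor> ::= ] <cond>: <cond> is at the end, add FOLLOW(<factor>) = { #, ), ], id }.
Union: FOLLOW(<cond>) = { #, ), ], id }.

{ #, ), ], id }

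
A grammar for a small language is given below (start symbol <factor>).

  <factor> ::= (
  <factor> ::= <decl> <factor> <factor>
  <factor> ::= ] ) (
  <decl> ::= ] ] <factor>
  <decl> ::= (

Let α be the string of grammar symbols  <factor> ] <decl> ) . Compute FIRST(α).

{ (, ] }

Add FIRST(<factor>) = { (, ] }; <factor> is not nullable, stop.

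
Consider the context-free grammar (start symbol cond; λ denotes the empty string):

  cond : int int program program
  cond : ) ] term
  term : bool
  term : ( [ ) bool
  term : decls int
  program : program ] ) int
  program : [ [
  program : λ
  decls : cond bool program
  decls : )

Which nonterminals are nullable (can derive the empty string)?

Directly nullable (have an λ-production): program.
No other nonterminal has a production whose RHS symbols are all nullable.

{ program }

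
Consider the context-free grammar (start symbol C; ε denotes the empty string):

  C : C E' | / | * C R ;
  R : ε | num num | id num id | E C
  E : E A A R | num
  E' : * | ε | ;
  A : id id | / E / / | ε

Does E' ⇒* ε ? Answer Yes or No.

Yes

E' has an ε-production, so E' ⇒ ε.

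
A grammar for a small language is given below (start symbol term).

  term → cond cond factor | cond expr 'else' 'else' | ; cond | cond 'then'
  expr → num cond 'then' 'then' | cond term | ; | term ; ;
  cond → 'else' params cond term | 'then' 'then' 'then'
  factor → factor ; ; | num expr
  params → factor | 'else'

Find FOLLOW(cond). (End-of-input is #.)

In term → cond cond factor: add FIRST(cond factor) = { 'else', 'then' }.
In term → cond cond factor: add FIRST(factor) = { num }.
In term → cond expr 'else' 'else': add FIRST(expr 'else' 'else') = { 'else', 'then', ;, num }.
In term → ; cond: cond is at the end, add FOLLOW(term) = { #, 'else', 'then', ;, num }.
In term → cond 'then': add FIRST('then') = { 'then' }.
In expr → num cond 'then' 'then': add FIRST('then' 'then') = { 'then' }.
In expr → cond term: add FIRST(term) = { 'else', 'then', ; }.
In cond → 'else' params cond term: add FIRST(term) = { 'else', 'then', ; }.
Union: FOLLOW(cond) = { #, 'else', 'then', ;, num }.

{ #, 'else', 'then', ;, num }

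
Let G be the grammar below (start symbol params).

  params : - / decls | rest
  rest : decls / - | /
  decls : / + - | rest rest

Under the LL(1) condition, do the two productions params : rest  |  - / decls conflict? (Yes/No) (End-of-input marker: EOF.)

FIRST(rest) = { / } and FIRST(- / decls) = { - }.
The FIRST sets are disjoint and neither alternative is nullable — no conflict.

No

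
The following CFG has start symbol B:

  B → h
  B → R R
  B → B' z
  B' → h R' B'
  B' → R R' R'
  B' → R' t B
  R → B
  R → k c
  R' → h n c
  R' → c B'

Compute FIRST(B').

B' → h R' B' contributes {h}.
From B' → R R' R': add FIRST(R) = { c, h, k }.
From B' → R' t B: add FIRST(R') = { c, h }.
Union: FIRST(B') = { c, h, k }.

{ c, h, k }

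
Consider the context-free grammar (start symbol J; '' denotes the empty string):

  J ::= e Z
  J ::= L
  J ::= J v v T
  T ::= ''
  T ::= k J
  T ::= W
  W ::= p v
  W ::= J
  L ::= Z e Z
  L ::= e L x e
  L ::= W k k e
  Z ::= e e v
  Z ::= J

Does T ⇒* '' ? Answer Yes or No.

Yes

T has an ''-production, so T ⇒ ''.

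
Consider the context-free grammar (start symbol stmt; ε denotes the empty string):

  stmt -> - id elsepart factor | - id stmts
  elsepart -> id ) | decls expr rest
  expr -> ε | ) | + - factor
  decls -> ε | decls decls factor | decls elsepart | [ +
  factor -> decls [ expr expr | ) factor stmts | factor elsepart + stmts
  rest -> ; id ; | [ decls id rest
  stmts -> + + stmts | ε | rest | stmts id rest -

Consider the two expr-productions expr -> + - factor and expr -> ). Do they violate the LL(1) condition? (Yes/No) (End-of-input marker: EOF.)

No

FIRST(+ - factor) = { + } and FIRST()) = { ) }.
The FIRST sets are disjoint and neither alternative is nullable — no conflict.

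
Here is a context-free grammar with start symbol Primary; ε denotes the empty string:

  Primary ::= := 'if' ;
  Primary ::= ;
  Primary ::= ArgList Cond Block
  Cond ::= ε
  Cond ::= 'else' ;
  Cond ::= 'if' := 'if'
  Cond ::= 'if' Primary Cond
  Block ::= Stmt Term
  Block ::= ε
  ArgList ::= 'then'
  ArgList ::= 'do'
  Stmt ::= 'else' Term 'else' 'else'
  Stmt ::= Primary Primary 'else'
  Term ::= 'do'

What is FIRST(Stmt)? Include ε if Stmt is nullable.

Stmt ::= 'else' Term 'else' 'else' contributes {'else'}.
From Stmt ::= Primary Primary 'else': add FIRST(Primary) = { 'do', 'then', :=, ; }.
Union: FIRST(Stmt) = { 'do', 'else', 'then', :=, ; }.

{ 'do', 'else', 'then', :=, ; }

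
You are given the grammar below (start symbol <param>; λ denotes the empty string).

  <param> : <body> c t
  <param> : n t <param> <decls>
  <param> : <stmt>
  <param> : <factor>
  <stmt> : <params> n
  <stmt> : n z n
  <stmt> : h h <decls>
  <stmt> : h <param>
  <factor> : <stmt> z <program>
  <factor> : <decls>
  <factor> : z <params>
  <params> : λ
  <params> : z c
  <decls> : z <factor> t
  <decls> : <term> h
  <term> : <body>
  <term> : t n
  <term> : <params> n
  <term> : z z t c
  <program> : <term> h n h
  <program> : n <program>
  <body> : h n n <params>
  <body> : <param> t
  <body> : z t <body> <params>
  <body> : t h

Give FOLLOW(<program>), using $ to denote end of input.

{ $, h, n, t, z }

In <factor> : <stmt> z <program>: <program> is at the end, add FOLLOW(<factor>) = { $, h, n, t, z }.
In <program> : n <program>: <program> is at the end, add FOLLOW(<program>) = { $, h, n, t, z }.
Union: FOLLOW(<program>) = { $, h, n, t, z }.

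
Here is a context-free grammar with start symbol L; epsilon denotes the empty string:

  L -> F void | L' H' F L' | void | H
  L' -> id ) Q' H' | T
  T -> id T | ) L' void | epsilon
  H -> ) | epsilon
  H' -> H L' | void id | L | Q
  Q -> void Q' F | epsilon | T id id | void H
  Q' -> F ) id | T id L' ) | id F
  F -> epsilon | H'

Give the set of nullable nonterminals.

Directly nullable (have an epsilon-production): T, H, Q, F.
L -> L' H' F L' with every symbol nullable, so L is nullable.
H' -> H L' with every symbol nullable, so H' is nullable.
L' -> T with every symbol nullable, so L' is nullable.
No other nonterminal has a production whose RHS symbols are all nullable.

{ F, H, H', L, L', Q, T }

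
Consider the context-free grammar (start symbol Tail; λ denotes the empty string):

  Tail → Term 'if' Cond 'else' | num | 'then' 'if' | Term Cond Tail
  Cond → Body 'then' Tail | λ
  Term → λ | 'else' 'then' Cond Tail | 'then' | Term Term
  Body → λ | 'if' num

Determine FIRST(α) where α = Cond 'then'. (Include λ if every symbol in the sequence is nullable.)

{ 'if', 'then' }

Add FIRST(Cond)\{λ} = { 'if', 'then' }; Cond is nullable, continue.
'then' is a terminal; add {'then'} and stop.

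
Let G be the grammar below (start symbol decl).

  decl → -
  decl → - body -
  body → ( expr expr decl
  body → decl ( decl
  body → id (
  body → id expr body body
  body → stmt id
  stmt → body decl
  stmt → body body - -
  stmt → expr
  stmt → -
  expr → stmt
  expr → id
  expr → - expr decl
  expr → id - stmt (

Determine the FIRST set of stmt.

From stmt → body decl: add FIRST(body) = { (, -, id }.
From stmt → body body - -: add FIRST(body) = { (, -, id }.
From stmt → expr: add FIRST(expr) = { (, -, id }.
stmt → - contributes {-}.
Union: FIRST(stmt) = { (, -, id }.

{ (, -, id }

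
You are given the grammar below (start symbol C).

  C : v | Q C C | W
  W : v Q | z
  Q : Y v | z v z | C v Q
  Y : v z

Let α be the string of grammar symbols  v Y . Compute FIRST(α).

v is a terminal; add {v} and stop.

{ v }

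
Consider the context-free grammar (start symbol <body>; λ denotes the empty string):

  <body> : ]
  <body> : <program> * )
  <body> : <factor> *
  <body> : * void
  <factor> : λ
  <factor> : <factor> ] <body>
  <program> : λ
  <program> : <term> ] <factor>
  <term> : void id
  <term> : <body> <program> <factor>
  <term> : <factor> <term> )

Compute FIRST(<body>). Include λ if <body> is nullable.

{ *, ], void }

<body> : ] contributes {]}.
From <body> : <program> * ): <program> nullable, take FIRST(<program>) ∪ {*} = { *, ], void }.
From <body> : <factor> *: <factor> nullable, take FIRST(<factor>) ∪ {*} = { *, ] }.
<body> : * void contributes {*}.
Union: FIRST(<body>) = { *, ], void }.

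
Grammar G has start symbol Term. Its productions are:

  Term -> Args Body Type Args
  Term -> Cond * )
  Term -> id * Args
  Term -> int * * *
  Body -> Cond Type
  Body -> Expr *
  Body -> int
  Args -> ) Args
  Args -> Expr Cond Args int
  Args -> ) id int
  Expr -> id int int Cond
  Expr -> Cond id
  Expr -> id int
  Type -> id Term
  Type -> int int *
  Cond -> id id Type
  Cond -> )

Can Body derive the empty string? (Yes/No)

No nonterminal in this grammar is nullable.
No production of Body has an RHS whose symbols are all nullable, so Body is not nullable.

No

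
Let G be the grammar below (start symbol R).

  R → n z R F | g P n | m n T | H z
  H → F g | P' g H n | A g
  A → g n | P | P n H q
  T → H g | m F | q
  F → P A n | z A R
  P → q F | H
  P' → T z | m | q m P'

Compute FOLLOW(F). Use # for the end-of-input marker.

In R → n z R F: F is at the end, add FOLLOW(R) = { #, g, m, n, q, z }.
In H → F g: add FIRST(g) = { g }.
In T → m F: F is at the end, add FOLLOW(T) = { #, g, m, n, q, z }.
In P → q F: F is at the end, add FOLLOW(P) = { g, m, n, q, z }.
Union: FOLLOW(F) = { #, g, m, n, q, z }.

{ #, g, m, n, q, z }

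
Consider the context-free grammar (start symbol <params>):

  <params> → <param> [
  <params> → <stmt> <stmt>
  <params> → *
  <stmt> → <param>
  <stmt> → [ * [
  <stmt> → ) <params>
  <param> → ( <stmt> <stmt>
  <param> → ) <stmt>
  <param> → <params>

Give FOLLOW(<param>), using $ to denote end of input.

In <params> → <param> [: add FIRST([) = { [ }.
In <stmt> → <param>: <param> is at the end, add FOLLOW(<stmt>) = { $, (, ), *, [ }.
Union: FOLLOW(<param>) = { $, (, ), *, [ }.

{ $, (, ), *, [ }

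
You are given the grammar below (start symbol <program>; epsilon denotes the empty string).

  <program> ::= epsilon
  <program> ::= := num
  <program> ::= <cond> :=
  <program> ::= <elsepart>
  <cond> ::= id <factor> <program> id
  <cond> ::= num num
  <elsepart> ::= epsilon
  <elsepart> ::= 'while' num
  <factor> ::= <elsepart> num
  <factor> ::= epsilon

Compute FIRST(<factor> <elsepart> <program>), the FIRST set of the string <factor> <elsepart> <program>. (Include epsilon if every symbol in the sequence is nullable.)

Add FIRST(<factor>)\{epsilon} = { 'while', num }; <factor> is nullable, continue.
Add FIRST(<elsepart>)\{epsilon} = { 'while' }; <elsepart> is nullable, continue.
Add FIRST(<program>)\{epsilon} = { 'while', :=, id, num }; <program> is nullable, continue.
Every symbol is nullable, so include epsilon.

{ 'while', :=, id, num, epsilon }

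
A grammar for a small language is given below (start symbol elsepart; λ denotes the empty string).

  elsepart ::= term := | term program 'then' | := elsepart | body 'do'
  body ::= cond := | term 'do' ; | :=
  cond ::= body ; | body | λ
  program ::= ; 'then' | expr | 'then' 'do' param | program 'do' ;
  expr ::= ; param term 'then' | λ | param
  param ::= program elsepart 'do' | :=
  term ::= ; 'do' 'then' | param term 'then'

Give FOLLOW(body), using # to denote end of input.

{ 'do', :=, ; }

In elsepart ::= body 'do': add FIRST('do') = { 'do' }.
In cond ::= body ;: add FIRST(;) = { ; }.
In cond ::= body: body is at the end, add FOLLOW(cond) = { := }.
Union: FOLLOW(body) = { 'do', :=, ; }.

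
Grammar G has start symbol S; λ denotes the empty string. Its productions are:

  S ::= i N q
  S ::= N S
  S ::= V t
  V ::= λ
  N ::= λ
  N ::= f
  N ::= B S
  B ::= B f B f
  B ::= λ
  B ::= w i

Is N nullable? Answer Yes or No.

N has an λ-production, so N ⇒ λ.

Yes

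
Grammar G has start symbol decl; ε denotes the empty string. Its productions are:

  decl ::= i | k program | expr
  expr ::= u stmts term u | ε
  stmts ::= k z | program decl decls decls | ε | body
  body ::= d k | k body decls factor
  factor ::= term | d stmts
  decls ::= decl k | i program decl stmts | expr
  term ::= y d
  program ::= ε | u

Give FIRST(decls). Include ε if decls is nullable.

{ i, k, u, ε }

From decls ::= decl k: decl nullable, take FIRST(decl) ∪ {k} = { i, k, u }.
decls ::= i program decl stmts contributes {i}.
From decls ::= expr: add FIRST(expr) = { u, ε } (including ε since expr is nullable).
Union: FIRST(decls) = { i, k, u, ε }.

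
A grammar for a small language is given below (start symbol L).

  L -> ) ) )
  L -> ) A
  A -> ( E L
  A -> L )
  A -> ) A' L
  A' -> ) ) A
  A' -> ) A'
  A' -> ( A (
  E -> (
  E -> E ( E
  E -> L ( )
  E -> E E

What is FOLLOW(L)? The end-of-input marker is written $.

{ $, (, ) }

L is the start symbol, so $ ∈ FOLLOW(L).
In A -> ( E L: L is at the end, add FOLLOW(A) = { $, (, ) }.
In A -> L ): add FIRST()) = { ) }.
In A -> ) A' L: L is at the end, add FOLLOW(A) = { $, (, ) }.
In E -> L ( ): add FIRST(( )) = { ( }.
Union: FOLLOW(L) = { $, (, ) }.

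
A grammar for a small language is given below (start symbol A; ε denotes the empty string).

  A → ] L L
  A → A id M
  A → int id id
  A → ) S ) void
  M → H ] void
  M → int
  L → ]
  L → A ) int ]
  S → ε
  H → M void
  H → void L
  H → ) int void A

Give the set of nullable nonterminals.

Directly nullable (have an ε-production): S.
No other nonterminal has a production whose RHS symbols are all nullable.

{ S }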